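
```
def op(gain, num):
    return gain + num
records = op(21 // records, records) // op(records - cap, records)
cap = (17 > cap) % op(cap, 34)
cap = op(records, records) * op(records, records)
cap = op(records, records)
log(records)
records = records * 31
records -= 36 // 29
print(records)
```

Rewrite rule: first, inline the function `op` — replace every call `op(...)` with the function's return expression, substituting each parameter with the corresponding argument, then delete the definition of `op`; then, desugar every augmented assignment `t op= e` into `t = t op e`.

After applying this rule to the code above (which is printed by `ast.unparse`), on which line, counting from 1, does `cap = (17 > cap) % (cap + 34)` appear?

Transformed code:
records = (21 // records + records) // (records - cap + records)
cap = (17 > cap) % (cap + 34)
cap = (records + records) * (records + records)
cap = records + records
log(records)
records = records * 31
records = records - 36 // 29
print(records)

2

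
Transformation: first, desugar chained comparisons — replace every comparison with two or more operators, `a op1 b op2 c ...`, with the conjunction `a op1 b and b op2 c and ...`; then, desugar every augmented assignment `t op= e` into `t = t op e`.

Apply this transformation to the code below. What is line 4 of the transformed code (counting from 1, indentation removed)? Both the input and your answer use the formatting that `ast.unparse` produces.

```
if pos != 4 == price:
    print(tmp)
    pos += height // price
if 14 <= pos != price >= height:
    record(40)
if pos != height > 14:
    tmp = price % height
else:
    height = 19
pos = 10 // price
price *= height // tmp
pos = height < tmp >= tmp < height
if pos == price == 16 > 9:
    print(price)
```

if 14 <= pos and pos != price and (price >= height):

Transformed code:
if pos != 4 and 4 == price:
    print(tmp)
    pos = pos + height // price
if 14 <= pos and pos != price and (price >= height):
    record(40)
if pos != height and height > 14:
    tmp = price % height
else:
    height = 19
pos = 10 // price
price = price * (height // tmp)
pos = height < tmp and tmp >= tmp and (tmp < height)
if pos == price and price == 16 and (16 > 9):
    print(price)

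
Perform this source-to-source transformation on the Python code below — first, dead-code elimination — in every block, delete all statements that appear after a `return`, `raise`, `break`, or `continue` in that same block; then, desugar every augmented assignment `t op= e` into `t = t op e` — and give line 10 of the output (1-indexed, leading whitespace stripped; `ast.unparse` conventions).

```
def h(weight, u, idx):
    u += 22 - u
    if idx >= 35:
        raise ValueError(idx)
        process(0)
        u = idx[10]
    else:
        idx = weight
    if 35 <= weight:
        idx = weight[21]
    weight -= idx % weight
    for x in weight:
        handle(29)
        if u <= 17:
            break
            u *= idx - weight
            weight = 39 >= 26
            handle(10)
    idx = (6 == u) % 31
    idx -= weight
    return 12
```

for x in weight:

Transformed code:
def h(weight, u, idx):
    u = u + (22 - u)
    if idx >= 35:
        raise ValueError(idx)
    else:
        idx = weight
    if 35 <= weight:
        idx = weight[21]
    weight = weight - idx % weight
    for x in weight:
        handle(29)
        if u <= 17:
            break
    idx = (6 == u) % 31
    idx = idx - weight
    return 12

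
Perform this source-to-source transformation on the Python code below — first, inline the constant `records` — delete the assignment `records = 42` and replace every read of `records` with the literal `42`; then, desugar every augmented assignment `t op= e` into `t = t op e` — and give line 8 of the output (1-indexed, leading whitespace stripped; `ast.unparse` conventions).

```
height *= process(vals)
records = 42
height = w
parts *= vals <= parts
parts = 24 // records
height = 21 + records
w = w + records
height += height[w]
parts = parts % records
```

parts = parts % 42

Transformed code:
height = height * process(vals)
height = w
parts = parts * (vals <= parts)
parts = 24 // 42
height = 21 + 42
w = w + 42
height = height + height[w]
parts = parts % 42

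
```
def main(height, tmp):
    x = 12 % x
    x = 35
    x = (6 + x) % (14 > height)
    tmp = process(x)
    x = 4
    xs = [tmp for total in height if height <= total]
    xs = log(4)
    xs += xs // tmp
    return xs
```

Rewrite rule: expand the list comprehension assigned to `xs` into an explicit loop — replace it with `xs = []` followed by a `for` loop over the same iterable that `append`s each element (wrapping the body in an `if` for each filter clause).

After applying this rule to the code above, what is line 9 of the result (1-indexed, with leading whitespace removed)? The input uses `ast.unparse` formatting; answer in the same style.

if height <= total:

Transformed code:
def main(height, tmp):
    x = 12 % x
    x = 35
    x = (6 + x) % (14 > height)
    tmp = process(x)
    x = 4
    xs = []
    for total in height:
        if height <= total:
            xs.append(tmp)
    xs = log(4)
    xs += xs // tmp
    return xs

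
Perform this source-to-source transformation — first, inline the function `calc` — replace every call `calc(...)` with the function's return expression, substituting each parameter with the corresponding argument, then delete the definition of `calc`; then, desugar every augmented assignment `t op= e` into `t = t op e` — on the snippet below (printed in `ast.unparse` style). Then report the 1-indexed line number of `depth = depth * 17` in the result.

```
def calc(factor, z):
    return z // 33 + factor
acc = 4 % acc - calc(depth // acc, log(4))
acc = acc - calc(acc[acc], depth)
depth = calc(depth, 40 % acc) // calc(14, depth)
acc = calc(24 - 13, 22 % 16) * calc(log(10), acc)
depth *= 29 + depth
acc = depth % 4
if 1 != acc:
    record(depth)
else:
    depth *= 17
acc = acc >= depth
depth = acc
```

Transformed code:
acc = 4 % acc - (log(4) // 33 + depth // acc)
acc = acc - (depth // 33 + acc[acc])
depth = (40 % acc // 33 + depth) // (depth // 33 + 14)
acc = (22 % 16 // 33 + (24 - 13)) * (acc // 33 + log(10))
depth = depth * (29 + depth)
acc = depth % 4
if 1 != acc:
    record(depth)
else:
    depth = depth * 17
acc = acc >= depth
depth = acc

10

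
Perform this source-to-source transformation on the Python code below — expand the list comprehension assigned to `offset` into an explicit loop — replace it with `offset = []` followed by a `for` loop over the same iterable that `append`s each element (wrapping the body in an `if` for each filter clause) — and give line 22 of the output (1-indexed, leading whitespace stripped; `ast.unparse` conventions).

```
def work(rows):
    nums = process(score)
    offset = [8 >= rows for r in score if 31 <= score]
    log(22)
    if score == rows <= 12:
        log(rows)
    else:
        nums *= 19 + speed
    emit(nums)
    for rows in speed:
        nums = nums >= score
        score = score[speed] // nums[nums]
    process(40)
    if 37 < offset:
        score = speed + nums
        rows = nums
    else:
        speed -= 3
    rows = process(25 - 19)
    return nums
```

rows = process(25 - 19)

Transformed code:
def work(rows):
    nums = process(score)
    offset = []
    for r in score:
        if 31 <= score:
            offset.append(8 >= rows)
    log(22)
    if score == rows <= 12:
        log(rows)
    else:
        nums *= 19 + speed
    emit(nums)
    for rows in speed:
        nums = nums >= score
        score = score[speed] // nums[nums]
    process(40)
    if 37 < offset:
        score = speed + nums
        rows = nums
    else:
        speed -= 3
    rows = process(25 - 19)
    return nums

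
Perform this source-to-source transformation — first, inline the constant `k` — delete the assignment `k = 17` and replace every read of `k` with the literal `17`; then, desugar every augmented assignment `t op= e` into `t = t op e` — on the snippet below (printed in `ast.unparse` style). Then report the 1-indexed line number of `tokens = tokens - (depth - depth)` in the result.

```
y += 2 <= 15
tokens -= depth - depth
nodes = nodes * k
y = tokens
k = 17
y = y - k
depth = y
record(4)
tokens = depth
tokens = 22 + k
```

Transformed code:
y = y + (2 <= 15)
tokens = tokens - (depth - depth)
nodes = nodes * 17
y = tokens
y = y - 17
depth = y
record(4)
tokens = depth
tokens = 22 + 17

2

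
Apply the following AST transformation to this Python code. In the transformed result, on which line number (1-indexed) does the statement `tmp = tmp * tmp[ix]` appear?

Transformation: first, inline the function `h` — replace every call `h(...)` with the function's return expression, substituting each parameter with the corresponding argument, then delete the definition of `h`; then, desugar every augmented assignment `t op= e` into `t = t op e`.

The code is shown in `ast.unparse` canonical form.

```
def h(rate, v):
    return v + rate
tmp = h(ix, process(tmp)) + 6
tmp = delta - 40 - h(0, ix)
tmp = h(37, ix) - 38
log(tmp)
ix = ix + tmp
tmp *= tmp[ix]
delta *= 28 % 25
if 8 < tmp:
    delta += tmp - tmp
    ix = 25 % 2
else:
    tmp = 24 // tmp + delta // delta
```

Transformed code:
tmp = process(tmp) + ix + 6
tmp = delta - 40 - (ix + 0)
tmp = ix + 37 - 38
log(tmp)
ix = ix + tmp
tmp = tmp * tmp[ix]
delta = delta * (28 % 25)
if 8 < tmp:
    delta = delta + (tmp - tmp)
    ix = 25 % 2
else:
    tmp = 24 // tmp + delta // delta

6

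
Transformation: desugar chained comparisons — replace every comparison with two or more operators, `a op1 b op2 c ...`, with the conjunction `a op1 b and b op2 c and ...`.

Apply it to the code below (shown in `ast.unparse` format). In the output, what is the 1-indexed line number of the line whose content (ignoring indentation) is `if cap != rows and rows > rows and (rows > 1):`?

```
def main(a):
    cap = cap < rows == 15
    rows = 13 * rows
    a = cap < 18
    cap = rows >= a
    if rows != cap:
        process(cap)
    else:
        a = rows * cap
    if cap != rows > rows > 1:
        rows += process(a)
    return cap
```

10

Transformed code:
def main(a):
    cap = cap < rows and rows == 15
    rows = 13 * rows
    a = cap < 18
    cap = rows >= a
    if rows != cap:
        process(cap)
    else:
        a = rows * cap
    if cap != rows and rows > rows and (rows > 1):
        rows += process(a)
    return cap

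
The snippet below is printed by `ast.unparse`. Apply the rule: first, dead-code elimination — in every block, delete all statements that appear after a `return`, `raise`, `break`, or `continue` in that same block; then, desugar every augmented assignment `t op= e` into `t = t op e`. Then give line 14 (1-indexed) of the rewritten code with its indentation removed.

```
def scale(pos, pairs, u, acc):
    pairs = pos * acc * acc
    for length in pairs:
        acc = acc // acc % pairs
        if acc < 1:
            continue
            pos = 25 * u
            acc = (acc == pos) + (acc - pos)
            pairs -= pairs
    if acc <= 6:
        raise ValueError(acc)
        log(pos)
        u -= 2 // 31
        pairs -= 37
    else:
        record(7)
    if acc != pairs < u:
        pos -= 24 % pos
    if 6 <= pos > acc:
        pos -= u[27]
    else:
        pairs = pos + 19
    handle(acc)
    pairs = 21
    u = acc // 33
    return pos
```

pos = pos - u[27]

Transformed code:
def scale(pos, pairs, u, acc):
    pairs = pos * acc * acc
    for length in pairs:
        acc = acc // acc % pairs
        if acc < 1:
            continue
    if acc <= 6:
        raise ValueError(acc)
    else:
        record(7)
    if acc != pairs < u:
        pos = pos - 24 % pos
    if 6 <= pos > acc:
        pos = pos - u[27]
    else:
        pairs = pos + 19
    handle(acc)
    pairs = 21
    u = acc // 33
    return pos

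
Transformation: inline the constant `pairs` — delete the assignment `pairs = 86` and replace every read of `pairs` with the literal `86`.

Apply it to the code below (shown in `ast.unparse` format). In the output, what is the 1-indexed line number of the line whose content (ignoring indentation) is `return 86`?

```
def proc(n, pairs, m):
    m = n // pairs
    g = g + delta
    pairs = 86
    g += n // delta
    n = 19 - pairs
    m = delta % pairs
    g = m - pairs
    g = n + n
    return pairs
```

Transformed code:
def proc(n, pairs, m):
    m = n // 86
    g = g + delta
    g += n // delta
    n = 19 - 86
    m = delta % 86
    g = m - 86
    g = n + n
    return 86

9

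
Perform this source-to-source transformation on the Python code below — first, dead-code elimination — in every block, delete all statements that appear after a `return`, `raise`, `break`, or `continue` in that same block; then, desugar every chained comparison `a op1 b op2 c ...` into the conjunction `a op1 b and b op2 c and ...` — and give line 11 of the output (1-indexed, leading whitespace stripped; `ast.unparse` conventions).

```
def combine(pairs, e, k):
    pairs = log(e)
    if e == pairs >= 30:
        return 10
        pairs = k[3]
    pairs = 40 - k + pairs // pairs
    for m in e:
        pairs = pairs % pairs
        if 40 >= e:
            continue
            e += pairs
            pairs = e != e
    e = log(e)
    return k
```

return k

Transformed code:
def combine(pairs, e, k):
    pairs = log(e)
    if e == pairs and pairs >= 30:
        return 10
    pairs = 40 - k + pairs // pairs
    for m in e:
        pairs = pairs % pairs
        if 40 >= e:
            continue
    e = log(e)
    return k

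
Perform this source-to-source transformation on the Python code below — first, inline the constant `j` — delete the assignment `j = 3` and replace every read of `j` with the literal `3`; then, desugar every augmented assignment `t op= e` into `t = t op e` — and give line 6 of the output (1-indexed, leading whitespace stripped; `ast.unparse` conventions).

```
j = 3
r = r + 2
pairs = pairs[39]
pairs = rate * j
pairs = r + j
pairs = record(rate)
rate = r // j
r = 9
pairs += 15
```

Transformed code:
r = r + 2
pairs = pairs[39]
pairs = rate * 3
pairs = r + 3
pairs = record(rate)
rate = r // 3
r = 9
pairs = pairs + 15

rate = r // 3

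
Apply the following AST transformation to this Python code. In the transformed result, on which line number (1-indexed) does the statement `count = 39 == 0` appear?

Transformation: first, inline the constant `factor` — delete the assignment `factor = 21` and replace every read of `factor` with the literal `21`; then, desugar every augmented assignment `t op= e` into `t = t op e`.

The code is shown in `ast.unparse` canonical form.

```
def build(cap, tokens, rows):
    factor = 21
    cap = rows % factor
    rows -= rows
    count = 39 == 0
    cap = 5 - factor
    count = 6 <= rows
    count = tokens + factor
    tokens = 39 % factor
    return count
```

Transformed code:
def build(cap, tokens, rows):
    cap = rows % 21
    rows = rows - rows
    count = 39 == 0
    cap = 5 - 21
    count = 6 <= rows
    count = tokens + 21
    tokens = 39 % 21
    return count

4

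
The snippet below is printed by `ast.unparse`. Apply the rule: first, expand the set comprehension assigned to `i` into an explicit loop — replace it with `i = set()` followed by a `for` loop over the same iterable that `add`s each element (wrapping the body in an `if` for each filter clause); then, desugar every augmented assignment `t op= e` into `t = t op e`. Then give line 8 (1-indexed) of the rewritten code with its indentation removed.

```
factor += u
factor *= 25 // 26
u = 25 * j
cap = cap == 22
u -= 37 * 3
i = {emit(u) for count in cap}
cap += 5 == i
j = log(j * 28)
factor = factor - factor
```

Transformed code:
factor = factor + u
factor = factor * (25 // 26)
u = 25 * j
cap = cap == 22
u = u - 37 * 3
i = set()
for count in cap:
    i.add(emit(u))
cap = cap + (5 == i)
j = log(j * 28)
factor = factor - factor

i.add(emit(u))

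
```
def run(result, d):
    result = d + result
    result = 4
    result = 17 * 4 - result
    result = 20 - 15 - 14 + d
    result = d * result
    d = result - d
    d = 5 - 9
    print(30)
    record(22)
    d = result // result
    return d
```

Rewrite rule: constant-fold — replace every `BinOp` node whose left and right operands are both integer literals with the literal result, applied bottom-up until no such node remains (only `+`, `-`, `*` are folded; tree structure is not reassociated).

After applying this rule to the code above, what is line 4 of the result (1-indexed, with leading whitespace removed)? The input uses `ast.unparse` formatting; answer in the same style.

Transformed code:
def run(result, d):
    result = d + result
    result = 4
    result = 68 - result
    result = -9 + d
    result = d * result
    d = result - d
    d = -4
    print(30)
    record(22)
    d = result // result
    return d

result = 68 - result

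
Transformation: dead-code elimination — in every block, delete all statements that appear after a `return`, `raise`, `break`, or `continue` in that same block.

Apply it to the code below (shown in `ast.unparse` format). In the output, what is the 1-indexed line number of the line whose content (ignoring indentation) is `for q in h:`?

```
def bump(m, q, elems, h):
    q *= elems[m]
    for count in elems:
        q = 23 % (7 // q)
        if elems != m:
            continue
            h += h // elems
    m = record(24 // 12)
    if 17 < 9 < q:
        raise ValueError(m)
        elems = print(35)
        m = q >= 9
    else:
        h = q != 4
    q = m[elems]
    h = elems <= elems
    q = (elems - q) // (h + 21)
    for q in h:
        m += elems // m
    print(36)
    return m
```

Transformed code:
def bump(m, q, elems, h):
    q *= elems[m]
    for count in elems:
        q = 23 % (7 // q)
        if elems != m:
            continue
    m = record(24 // 12)
    if 17 < 9 < q:
        raise ValueError(m)
    else:
        h = q != 4
    q = m[elems]
    h = elems <= elems
    q = (elems - q) // (h + 21)
    for q in h:
        m += elems // m
    print(36)
    return m

15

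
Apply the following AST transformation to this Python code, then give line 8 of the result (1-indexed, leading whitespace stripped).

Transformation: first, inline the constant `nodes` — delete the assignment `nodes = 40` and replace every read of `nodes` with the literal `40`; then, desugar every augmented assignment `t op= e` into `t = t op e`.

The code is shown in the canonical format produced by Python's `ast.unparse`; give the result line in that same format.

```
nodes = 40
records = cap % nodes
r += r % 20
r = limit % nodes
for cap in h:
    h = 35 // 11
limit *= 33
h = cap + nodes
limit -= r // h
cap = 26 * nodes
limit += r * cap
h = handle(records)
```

limit = limit - r // h

Transformed code:
records = cap % 40
r = r + r % 20
r = limit % 40
for cap in h:
    h = 35 // 11
limit = limit * 33
h = cap + 40
limit = limit - r // h
cap = 26 * 40
limit = limit + r * cap
h = handle(records)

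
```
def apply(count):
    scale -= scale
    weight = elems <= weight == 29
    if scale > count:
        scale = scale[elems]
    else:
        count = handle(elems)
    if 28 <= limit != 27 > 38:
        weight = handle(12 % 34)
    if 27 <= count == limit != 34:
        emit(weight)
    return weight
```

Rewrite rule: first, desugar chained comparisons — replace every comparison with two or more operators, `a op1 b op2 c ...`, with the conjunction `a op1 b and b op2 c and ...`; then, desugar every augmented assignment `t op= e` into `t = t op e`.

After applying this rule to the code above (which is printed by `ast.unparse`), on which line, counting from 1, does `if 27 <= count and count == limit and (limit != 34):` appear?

Transformed code:
def apply(count):
    scale = scale - scale
    weight = elems <= weight and weight == 29
    if scale > count:
        scale = scale[elems]
    else:
        count = handle(elems)
    if 28 <= limit and limit != 27 and (27 > 38):
        weight = handle(12 % 34)
    if 27 <= count and count == limit and (limit != 34):
        emit(weight)
    return weight

10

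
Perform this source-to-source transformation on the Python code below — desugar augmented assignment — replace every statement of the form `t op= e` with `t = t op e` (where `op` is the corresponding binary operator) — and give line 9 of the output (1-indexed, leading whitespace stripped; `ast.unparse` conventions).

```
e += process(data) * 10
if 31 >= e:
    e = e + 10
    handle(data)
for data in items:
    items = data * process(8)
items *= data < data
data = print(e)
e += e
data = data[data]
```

e = e + e

Transformed code:
e = e + process(data) * 10
if 31 >= e:
    e = e + 10
    handle(data)
for data in items:
    items = data * process(8)
items = items * (data < data)
data = print(e)
e = e + e
data = data[data]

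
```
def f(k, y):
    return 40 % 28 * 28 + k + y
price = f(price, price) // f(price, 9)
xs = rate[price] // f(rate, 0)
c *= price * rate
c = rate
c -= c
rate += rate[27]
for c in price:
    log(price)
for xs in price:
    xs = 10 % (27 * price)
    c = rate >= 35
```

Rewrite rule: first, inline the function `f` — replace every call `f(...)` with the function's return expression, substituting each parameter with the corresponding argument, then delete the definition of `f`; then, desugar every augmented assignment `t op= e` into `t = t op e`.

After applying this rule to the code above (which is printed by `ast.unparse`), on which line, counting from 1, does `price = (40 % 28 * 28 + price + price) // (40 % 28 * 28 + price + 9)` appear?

1

Transformed code:
price = (40 % 28 * 28 + price + price) // (40 % 28 * 28 + price + 9)
xs = rate[price] // (40 % 28 * 28 + rate + 0)
c = c * (price * rate)
c = rate
c = c - c
rate = rate + rate[27]
for c in price:
    log(price)
for xs in price:
    xs = 10 % (27 * price)
    c = rate >= 35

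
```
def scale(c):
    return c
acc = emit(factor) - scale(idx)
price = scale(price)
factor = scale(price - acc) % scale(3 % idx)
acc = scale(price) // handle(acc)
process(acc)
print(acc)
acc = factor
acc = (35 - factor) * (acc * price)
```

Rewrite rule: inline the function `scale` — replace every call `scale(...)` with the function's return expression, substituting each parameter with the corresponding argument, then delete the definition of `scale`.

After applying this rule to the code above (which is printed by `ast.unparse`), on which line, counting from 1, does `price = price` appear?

Transformed code:
acc = emit(factor) - idx
price = price
factor = (price - acc) % (3 % idx)
acc = price // handle(acc)
process(acc)
print(acc)
acc = factor
acc = (35 - factor) * (acc * price)

2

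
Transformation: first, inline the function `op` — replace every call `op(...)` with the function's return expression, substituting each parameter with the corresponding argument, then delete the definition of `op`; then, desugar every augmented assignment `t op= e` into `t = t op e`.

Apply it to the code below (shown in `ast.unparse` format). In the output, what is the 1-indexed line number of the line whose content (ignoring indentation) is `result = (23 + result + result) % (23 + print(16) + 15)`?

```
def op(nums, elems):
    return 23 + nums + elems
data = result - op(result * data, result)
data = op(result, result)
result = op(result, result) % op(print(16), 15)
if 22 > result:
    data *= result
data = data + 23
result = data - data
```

3

Transformed code:
data = result - (23 + result * data + result)
data = 23 + result + result
result = (23 + result + result) % (23 + print(16) + 15)
if 22 > result:
    data = data * result
data = data + 23
result = data - data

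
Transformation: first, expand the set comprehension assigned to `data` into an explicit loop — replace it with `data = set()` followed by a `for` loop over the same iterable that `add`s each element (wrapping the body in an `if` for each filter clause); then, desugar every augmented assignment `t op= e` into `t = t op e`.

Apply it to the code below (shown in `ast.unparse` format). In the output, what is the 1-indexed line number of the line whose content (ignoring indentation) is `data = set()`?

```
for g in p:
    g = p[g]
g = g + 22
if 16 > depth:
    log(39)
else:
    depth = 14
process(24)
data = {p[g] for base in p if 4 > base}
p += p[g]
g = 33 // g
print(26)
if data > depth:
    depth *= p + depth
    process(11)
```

Transformed code:
for g in p:
    g = p[g]
g = g + 22
if 16 > depth:
    log(39)
else:
    depth = 14
process(24)
data = set()
for base in p:
    if 4 > base:
        data.add(p[g])
p = p + p[g]
g = 33 // g
print(26)
if data > depth:
    depth = depth * (p + depth)
    process(11)

9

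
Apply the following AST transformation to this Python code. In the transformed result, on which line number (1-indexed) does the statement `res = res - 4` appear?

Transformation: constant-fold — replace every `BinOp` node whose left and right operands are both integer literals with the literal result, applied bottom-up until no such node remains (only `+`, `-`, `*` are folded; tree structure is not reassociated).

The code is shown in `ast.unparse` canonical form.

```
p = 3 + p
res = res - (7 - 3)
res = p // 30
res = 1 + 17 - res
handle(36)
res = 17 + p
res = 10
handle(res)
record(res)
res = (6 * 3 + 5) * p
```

2

Transformed code:
p = 3 + p
res = res - 4
res = p // 30
res = 18 - res
handle(36)
res = 17 + p
res = 10
handle(res)
record(res)
res = 23 * p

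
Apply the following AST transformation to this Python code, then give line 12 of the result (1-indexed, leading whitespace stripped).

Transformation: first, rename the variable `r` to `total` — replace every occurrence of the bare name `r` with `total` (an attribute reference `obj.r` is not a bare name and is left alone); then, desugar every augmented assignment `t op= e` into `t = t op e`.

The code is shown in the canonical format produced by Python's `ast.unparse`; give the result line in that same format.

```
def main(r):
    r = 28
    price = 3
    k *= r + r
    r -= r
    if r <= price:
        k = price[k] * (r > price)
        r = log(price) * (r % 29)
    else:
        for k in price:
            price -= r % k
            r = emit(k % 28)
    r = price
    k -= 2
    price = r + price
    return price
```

Transformed code:
def main(total):
    total = 28
    price = 3
    k = k * (total + total)
    total = total - total
    if total <= price:
        k = price[k] * (total > price)
        total = log(price) * (total % 29)
    else:
        for k in price:
            price = price - total % k
            total = emit(k % 28)
    total = price
    k = k - 2
    price = total + price
    return price

total = emit(k % 28)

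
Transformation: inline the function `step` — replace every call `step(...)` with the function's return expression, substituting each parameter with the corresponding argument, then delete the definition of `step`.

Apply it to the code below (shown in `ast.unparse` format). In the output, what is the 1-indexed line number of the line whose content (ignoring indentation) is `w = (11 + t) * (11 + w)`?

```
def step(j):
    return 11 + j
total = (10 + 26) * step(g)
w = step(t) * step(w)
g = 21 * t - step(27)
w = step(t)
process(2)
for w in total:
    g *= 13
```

2

Transformed code:
total = (10 + 26) * (11 + g)
w = (11 + t) * (11 + w)
g = 21 * t - (11 + 27)
w = 11 + t
process(2)
for w in total:
    g *= 13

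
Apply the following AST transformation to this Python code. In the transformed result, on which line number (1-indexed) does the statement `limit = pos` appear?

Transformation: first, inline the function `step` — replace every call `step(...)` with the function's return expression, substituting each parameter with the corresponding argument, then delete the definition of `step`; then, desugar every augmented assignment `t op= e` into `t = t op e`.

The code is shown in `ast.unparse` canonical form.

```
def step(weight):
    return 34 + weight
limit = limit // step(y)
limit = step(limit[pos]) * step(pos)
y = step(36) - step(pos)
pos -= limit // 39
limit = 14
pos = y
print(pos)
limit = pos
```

Transformed code:
limit = limit // (34 + y)
limit = (34 + limit[pos]) * (34 + pos)
y = 34 + 36 - (34 + pos)
pos = pos - limit // 39
limit = 14
pos = y
print(pos)
limit = pos

8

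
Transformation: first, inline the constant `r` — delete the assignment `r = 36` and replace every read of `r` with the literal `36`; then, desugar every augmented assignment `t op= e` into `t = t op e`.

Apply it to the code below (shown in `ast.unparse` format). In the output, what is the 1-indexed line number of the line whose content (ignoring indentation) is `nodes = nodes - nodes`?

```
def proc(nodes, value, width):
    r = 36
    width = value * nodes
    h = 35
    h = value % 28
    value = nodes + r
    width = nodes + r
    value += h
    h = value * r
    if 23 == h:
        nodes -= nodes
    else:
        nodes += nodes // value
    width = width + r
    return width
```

Transformed code:
def proc(nodes, value, width):
    width = value * nodes
    h = 35
    h = value % 28
    value = nodes + 36
    width = nodes + 36
    value = value + h
    h = value * 36
    if 23 == h:
        nodes = nodes - nodes
    else:
        nodes = nodes + nodes // value
    width = width + 36
    return width

10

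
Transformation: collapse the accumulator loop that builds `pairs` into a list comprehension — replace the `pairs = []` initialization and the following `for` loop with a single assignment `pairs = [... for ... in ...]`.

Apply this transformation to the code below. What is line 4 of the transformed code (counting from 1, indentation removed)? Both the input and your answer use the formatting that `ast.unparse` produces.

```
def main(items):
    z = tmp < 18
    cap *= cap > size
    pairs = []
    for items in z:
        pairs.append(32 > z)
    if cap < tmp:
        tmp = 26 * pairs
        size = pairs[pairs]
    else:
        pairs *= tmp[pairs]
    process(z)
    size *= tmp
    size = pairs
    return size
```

pairs = [32 > z for items in z]

Transformed code:
def main(items):
    z = tmp < 18
    cap *= cap > size
    pairs = [32 > z for items in z]
    if cap < tmp:
        tmp = 26 * pairs
        size = pairs[pairs]
    else:
        pairs *= tmp[pairs]
    process(z)
    size *= tmp
    size = pairs
    return size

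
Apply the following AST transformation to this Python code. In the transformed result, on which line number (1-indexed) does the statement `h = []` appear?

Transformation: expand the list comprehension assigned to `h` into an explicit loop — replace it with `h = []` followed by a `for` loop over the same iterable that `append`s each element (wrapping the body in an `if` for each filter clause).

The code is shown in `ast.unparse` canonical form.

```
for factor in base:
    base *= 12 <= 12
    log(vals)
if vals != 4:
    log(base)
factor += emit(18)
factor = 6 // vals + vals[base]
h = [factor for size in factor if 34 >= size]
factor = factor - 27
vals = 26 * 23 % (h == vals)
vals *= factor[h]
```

8

Transformed code:
for factor in base:
    base *= 12 <= 12
    log(vals)
if vals != 4:
    log(base)
factor += emit(18)
factor = 6 // vals + vals[base]
h = []
for size in factor:
    if 34 >= size:
        h.append(factor)
factor = factor - 27
vals = 26 * 23 % (h == vals)
vals *= factor[h]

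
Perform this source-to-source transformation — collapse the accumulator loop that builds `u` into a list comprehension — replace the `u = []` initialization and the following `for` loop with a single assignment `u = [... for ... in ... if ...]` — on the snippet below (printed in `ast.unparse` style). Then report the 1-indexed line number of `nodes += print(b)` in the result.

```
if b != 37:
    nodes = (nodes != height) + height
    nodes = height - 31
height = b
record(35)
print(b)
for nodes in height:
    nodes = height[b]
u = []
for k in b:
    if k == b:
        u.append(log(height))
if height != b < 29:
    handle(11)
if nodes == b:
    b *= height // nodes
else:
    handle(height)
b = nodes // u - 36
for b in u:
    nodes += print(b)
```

Transformed code:
if b != 37:
    nodes = (nodes != height) + height
    nodes = height - 31
height = b
record(35)
print(b)
for nodes in height:
    nodes = height[b]
u = [log(height) for k in b if k == b]
if height != b < 29:
    handle(11)
if nodes == b:
    b *= height // nodes
else:
    handle(height)
b = nodes // u - 36
for b in u:
    nodes += print(b)

18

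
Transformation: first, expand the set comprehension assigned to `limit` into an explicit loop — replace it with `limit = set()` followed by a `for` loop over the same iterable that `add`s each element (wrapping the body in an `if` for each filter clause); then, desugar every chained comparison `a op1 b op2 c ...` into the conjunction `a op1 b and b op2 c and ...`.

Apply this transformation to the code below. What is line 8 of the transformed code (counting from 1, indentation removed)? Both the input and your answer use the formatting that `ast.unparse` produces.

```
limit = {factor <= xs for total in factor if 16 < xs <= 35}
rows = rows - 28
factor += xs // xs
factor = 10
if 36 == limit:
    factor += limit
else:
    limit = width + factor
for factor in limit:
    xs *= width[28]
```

if 36 == limit:

Transformed code:
limit = set()
for total in factor:
    if 16 < xs and xs <= 35:
        limit.add(factor <= xs)
rows = rows - 28
factor += xs // xs
factor = 10
if 36 == limit:
    factor += limit
else:
    limit = width + factor
for factor in limit:
    xs *= width[28]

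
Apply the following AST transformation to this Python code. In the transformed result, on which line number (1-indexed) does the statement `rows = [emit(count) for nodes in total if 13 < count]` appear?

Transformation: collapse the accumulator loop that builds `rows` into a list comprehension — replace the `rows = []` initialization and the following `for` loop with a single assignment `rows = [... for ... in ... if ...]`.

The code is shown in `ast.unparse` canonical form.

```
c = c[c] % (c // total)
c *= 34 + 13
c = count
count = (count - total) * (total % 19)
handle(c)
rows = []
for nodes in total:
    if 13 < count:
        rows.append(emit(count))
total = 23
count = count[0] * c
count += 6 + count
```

Transformed code:
c = c[c] % (c // total)
c *= 34 + 13
c = count
count = (count - total) * (total % 19)
handle(c)
rows = [emit(count) for nodes in total if 13 < count]
total = 23
count = count[0] * c
count += 6 + count

6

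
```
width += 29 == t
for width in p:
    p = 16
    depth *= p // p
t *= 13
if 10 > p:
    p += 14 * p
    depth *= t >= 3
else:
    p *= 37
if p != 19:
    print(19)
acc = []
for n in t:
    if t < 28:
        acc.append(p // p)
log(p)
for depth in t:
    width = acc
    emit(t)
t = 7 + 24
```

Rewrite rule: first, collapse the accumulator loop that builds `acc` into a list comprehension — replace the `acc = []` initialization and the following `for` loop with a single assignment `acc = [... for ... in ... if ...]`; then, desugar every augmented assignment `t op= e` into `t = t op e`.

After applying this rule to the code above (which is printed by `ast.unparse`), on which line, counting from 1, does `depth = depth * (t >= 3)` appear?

8

Transformed code:
width = width + (29 == t)
for width in p:
    p = 16
    depth = depth * (p // p)
t = t * 13
if 10 > p:
    p = p + 14 * p
    depth = depth * (t >= 3)
else:
    p = p * 37
if p != 19:
    print(19)
acc = [p // p for n in t if t < 28]
log(p)
for depth in t:
    width = acc
    emit(t)
t = 7 + 24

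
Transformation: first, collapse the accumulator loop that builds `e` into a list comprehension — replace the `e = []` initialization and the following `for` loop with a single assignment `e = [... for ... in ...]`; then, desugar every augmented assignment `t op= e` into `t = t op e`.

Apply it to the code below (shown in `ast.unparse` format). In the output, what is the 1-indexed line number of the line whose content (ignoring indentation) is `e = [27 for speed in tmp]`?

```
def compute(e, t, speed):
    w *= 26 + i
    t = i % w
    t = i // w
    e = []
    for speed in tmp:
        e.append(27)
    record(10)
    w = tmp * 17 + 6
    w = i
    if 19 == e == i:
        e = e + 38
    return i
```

Transformed code:
def compute(e, t, speed):
    w = w * (26 + i)
    t = i % w
    t = i // w
    e = [27 for speed in tmp]
    record(10)
    w = tmp * 17 + 6
    w = i
    if 19 == e == i:
        e = e + 38
    return i

5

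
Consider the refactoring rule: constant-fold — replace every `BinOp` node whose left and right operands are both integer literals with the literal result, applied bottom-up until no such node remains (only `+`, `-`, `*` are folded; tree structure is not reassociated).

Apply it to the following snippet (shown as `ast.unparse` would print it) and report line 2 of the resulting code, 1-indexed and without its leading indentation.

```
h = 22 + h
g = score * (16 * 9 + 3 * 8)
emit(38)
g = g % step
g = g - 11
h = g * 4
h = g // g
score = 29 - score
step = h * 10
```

Transformed code:
h = 22 + h
g = score * 168
emit(38)
g = g % step
g = g - 11
h = g * 4
h = g // g
score = 29 - score
step = h * 10

g = score * 168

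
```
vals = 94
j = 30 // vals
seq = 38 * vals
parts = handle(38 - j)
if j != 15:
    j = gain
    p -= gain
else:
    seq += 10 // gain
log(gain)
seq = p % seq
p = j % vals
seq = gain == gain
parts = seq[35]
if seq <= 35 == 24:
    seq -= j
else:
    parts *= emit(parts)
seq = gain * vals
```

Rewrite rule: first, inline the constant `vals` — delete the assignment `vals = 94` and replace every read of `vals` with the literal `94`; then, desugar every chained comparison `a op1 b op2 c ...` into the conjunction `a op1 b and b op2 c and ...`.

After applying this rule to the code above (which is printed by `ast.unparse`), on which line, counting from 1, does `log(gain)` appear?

Transformed code:
j = 30 // 94
seq = 38 * 94
parts = handle(38 - j)
if j != 15:
    j = gain
    p -= gain
else:
    seq += 10 // gain
log(gain)
seq = p % seq
p = j % 94
seq = gain == gain
parts = seq[35]
if seq <= 35 and 35 == 24:
    seq -= j
else:
    parts *= emit(parts)
seq = gain * 94

9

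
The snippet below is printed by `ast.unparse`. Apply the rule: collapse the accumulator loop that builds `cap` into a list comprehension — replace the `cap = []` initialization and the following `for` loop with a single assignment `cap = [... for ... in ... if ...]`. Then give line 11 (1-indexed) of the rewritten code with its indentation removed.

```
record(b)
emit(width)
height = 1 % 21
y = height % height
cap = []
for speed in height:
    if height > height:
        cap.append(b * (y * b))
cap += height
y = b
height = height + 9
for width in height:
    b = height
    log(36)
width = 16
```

Transformed code:
record(b)
emit(width)
height = 1 % 21
y = height % height
cap = [b * (y * b) for speed in height if height > height]
cap += height
y = b
height = height + 9
for width in height:
    b = height
    log(36)
width = 16

log(36)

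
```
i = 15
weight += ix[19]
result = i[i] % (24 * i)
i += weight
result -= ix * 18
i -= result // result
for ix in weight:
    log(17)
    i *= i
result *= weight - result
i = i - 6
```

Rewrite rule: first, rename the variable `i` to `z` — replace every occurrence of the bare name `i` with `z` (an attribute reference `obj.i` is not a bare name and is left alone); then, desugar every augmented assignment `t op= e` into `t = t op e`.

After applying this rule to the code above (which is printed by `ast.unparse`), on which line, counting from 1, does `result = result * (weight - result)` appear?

10

Transformed code:
z = 15
weight = weight + ix[19]
result = z[z] % (24 * z)
z = z + weight
result = result - ix * 18
z = z - result // result
for ix in weight:
    log(17)
    z = z * z
result = result * (weight - result)
z = z - 6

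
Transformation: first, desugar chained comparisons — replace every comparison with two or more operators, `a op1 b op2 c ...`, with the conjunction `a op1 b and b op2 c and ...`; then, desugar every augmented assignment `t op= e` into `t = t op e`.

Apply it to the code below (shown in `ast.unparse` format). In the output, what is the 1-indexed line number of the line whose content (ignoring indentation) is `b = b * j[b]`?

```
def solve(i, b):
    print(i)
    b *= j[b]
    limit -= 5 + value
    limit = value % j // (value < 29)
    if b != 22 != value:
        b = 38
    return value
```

3

Transformed code:
def solve(i, b):
    print(i)
    b = b * j[b]
    limit = limit - (5 + value)
    limit = value % j // (value < 29)
    if b != 22 and 22 != value:
        b = 38
    return value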